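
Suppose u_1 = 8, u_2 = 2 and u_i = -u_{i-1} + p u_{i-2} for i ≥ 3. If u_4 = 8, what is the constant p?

u_3 = -2 + 8p
u_4 = 2 - 6p
So 2 - 6p = 8, giving p = -1.

-1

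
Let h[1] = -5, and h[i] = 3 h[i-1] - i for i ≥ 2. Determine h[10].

h[2] = 3(-5) - 2 = -17
h[3] = 3(-17) - 3 = -54
h[4] = 3(-54) - 4 = -166
h[5] = 3(-166) - 5 = -503
h[6] = 3(-503) - 6 = -1515
h[7] = 3(-1515) - 7 = -4552
h[8] = 3(-4552) - 8 = -13664
h[9] = 3(-13664) - 9 = -41001
h[10] = 3(-41001) - 10 = -123013

-123013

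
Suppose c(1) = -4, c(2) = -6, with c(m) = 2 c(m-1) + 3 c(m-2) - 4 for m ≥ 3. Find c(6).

c(3) = 2*(-6) + 3*(-4) - 4 = -28
c(4) = 2*(-28) + 3*(-6) - 4 = -78
c(5) = 2*(-78) + 3*(-28) - 4 = -244
c(6) = 2*(-244) + 3*(-78) - 4 = -726

-726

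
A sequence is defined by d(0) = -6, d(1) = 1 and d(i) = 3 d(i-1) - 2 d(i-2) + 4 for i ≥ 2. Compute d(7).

d(2) = 3(1) - 2(-6) + 4 = 19
d(3) = 3(19) - 2(1) + 4 = 59
d(4) = 3(59) - 2(19) + 4 = 143
d(5) = 3(143) - 2(59) + 4 = 315
d(6) = 3(315) - 2(143) + 4 = 663
d(7) = 3(663) - 2(315) + 4 = 1363

1363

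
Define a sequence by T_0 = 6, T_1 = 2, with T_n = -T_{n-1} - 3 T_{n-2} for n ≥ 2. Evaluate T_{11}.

1064

T_2 = -2 - 3·6 = -20
T_3 = -(-20) - 3·2 = 14
T_4 = -14 - 3·(-20) = 46
T_5 = -46 - 3·14 = -88
T_6 = -(-88) - 3·46 = -50
T_7 = -(-50) - 3·(-88) = 314
T_8 = -314 - 3·(-50) = -164
T_9 = -(-164) - 3·314 = -778
T_{10} = -(-778) - 3·(-164) = 1270
T_{11} = -1270 - 3·(-778) = 1064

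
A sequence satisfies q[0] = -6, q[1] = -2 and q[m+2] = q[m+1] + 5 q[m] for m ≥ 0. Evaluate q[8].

q[2] = (-2) + 5(-6) = -32
q[3] = (-32) + 5(-2) = -42
q[4] = (-42) + 5(-32) = -202
q[5] = (-202) + 5(-42) = -412
q[6] = (-412) + 5(-202) = -1422
q[7] = (-1422) + 5(-412) = -3482
q[8] = (-3482) + 5(-1422) = -10592

-10592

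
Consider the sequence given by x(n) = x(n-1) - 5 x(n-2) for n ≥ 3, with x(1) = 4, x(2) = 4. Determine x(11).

x(3) = 4 - 5(4) = -16
x(4) = (-16) - 5(4) = -36
x(5) = (-36) - 5(-16) = 44
x(6) = 44 - 5(-36) = 224
x(7) = 224 - 5(44) = 4
x(8) = 4 - 5(224) = -1116
x(9) = (-1116) - 5(4) = -1136
x(10) = (-1136) - 5(-1116) = 4444
x(11) = 4444 - 5(-1136) = 10124

10124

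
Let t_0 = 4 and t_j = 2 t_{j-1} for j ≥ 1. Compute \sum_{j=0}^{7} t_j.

1020

t_1 = 2(4) = 8
t_2 = 2(8) = 16
t_3 = 2(16) = 32
t_4 = 2(32) = 64
t_5 = 2(64) = 128
t_6 = 2(128) = 256
t_7 = 2(256) = 512
Sum = 4 + 8 + 16 + 32 + 64 + 128 + 256 + 512 = 1020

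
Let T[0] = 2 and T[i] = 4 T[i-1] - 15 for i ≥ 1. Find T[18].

-206158430203

The fixed point is -15/(1 - 4) = 5, so T[i] - 5 = 4(T[i-1] - 5).
Hence T[i] = -3·4^i + 5.
T[18] = -3·4^{18} + 5 = -3·68719476736 + 5 = -206158430203.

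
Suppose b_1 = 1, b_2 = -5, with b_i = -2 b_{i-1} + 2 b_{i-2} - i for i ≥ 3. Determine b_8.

b_3 = -2·(-5) + 2·1 - 3 = 9
b_4 = -2·9 + 2·(-5) - 4 = -32
b_5 = -2·(-32) + 2·9 - 5 = 77
b_6 = -2·77 + 2·(-32) - 6 = -224
b_7 = -2·(-224) + 2·77 - 7 = 595
b_8 = -2·595 + 2·(-224) - 8 = -1646

-1646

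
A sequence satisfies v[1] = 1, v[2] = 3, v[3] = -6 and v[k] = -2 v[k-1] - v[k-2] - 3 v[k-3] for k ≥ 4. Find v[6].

42

v[4] = -2·(-6) - 3 - 3·1 = 6
v[5] = -2·6 - (-6) - 3·3 = -15
v[6] = -2·(-15) - 6 - 3·(-6) = 42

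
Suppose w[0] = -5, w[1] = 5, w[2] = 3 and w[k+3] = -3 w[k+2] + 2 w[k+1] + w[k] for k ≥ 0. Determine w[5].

w[3] = -3(3) + 2(5) + (-5) = -4
w[4] = -3(-4) + 2(3) + 5 = 23
w[5] = -3(23) + 2(-4) + 3 = -74

-74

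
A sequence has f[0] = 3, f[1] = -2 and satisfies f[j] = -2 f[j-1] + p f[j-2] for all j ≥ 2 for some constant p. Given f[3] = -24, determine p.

f[2] = 4 + 3p
f[3] = -8 - 8p
So -8 - 8p = -24, giving p = 2.

2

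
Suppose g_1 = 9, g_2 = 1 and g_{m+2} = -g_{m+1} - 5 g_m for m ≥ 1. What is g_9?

234

g_3 = -1 - 5(9) = -46
g_4 = -(-46) - 5(1) = 41
g_5 = -41 - 5(-46) = 189
g_6 = -189 - 5(41) = -394
g_7 = -(-394) - 5(189) = -551
g_8 = -(-551) - 5(-394) = 2521
g_9 = -2521 - 5(-551) = 234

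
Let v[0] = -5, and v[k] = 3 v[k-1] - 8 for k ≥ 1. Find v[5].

-2183

v[1] = 3(-5) - 8 = -23
v[2] = 3(-23) - 8 = -77
v[3] = 3(-77) - 8 = -239
v[4] = 3(-239) - 8 = -725
v[5] = 3(-725) - 8 = -2183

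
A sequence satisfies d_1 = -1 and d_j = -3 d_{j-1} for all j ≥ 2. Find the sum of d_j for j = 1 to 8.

d_2 = -3*(-1) = 3
d_3 = -3*3 = -9
d_4 = -3*(-9) = 27
d_5 = -3*27 = -81
d_6 = -3*(-81) = 243
d_7 = -3*243 = -729
d_8 = -3*(-729) = 2187
Sum = (-1) + 3 + (-9) + 27 + (-81) + 243 + (-729) + 2187 = 1640

1640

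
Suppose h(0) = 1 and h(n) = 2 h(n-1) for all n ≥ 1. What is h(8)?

256

h(1) = 2·1 = 2
h(2) = 2·2 = 4
h(3) = 2·4 = 8
h(4) = 2·8 = 16
h(5) = 2·16 = 32
h(6) = 2·32 = 64
h(7) = 2·64 = 128
h(8) = 2·128 = 256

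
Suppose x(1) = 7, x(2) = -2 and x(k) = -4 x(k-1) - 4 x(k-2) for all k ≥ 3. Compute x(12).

x(3) = -4*(-2) - 4*7 = -20
x(4) = -4*(-20) - 4*(-2) = 88
x(5) = -4*88 - 4*(-20) = -272
x(6) = -4*(-272) - 4*88 = 736
x(7) = -4*736 - 4*(-272) = -1856
x(8) = -4*(-1856) - 4*736 = 4480
x(9) = -4*4480 - 4*(-1856) = -10496
x(10) = -4*(-10496) - 4*4480 = 24064
x(11) = -4*24064 - 4*(-10496) = -54272
x(12) = -4*(-54272) - 4*24064 = 120832

120832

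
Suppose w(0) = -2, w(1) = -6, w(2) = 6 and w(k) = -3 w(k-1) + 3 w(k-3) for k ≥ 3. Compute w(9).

w(3) = -3·6 + 3·(-2) = -24
w(4) = -3·(-24) + 3·(-6) = 54
w(5) = -3·54 + 3·6 = -144
w(6) = -3·(-144) + 3·(-24) = 360
w(7) = -3·360 + 3·54 = -918
w(8) = -3·(-918) + 3·(-144) = 2322
w(9) = -3·2322 + 3·360 = -5886

-5886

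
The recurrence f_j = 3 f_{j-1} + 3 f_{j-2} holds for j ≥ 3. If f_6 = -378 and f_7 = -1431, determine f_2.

Rearranging, f_{j-2} = (f_j - 3 f_{j-1}) / 3.
f_5 = (-1431 - 3(-378)) / 3 = -297/3 = -99
f_4 = (-378 - 3(-99)) / 3 = -81/3 = -27
f_3 = (-99 - 3(-27)) / 3 = -18/3 = -6
f_2 = (-27 - 3(-6)) / 3 = -9/3 = -3

-3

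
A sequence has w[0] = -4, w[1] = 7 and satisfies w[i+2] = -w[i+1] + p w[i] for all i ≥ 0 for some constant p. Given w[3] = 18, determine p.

1

w[2] = -7 - 4p
w[3] = 7 + 11p
So 7 + 11p = 18, giving p = 1.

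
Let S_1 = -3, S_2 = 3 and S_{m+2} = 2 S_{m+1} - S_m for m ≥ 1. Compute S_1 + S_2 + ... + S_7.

105

S_3 = 2·3 - (-3) = 9
S_4 = 2·9 - 3 = 15
S_5 = 2·15 - 9 = 21
S_6 = 2·21 - 15 = 27
S_7 = 2·27 - 21 = 33
Sum = (-3) + 3 + 9 + 15 + 21 + 27 + 33 = 105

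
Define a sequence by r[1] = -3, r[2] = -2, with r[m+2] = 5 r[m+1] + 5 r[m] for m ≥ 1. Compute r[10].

-5491875

r[3] = 5(-2) + 5(-3) = -25
r[4] = 5(-25) + 5(-2) = -135
r[5] = 5(-135) + 5(-25) = -800
r[6] = 5(-800) + 5(-135) = -4675
r[7] = 5(-4675) + 5(-800) = -27375
r[8] = 5(-27375) + 5(-4675) = -160250
r[9] = 5(-160250) + 5(-27375) = -938125
r[10] = 5(-938125) + 5(-160250) = -5491875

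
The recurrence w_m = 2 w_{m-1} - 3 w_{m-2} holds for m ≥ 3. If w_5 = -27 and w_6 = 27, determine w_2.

3

Rearranging, w_{m-2} = (w_m - 2 w_{m-1}) / -3.
w_4 = (27 - 2(-27)) / -3 = 81/-3 = -27
w_3 = (-27 - 2(-27)) / -3 = 27/-3 = -9
w_2 = (-27 - 2(-9)) / -3 = -9/-3 = 3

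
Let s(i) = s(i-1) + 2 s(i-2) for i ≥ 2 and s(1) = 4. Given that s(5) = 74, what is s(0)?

3

Let s(0) = x.
s(2) = 4 + 2x
s(3) = 12 + 2x
s(4) = 20 + 6x
s(5) = 44 + 10x
So 44 + 10x = 74, giving x = 3.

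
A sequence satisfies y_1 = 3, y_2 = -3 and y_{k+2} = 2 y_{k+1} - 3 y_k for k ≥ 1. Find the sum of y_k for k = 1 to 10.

y_3 = 2*(-3) - 3*3 = -15
y_4 = 2*(-15) - 3*(-3) = -21
y_5 = 2*(-21) - 3*(-15) = 3
y_6 = 2*3 - 3*(-21) = 69
y_7 = 2*69 - 3*3 = 129
y_8 = 2*129 - 3*69 = 51
y_9 = 2*51 - 3*129 = -285
y_{10} = 2*(-285) - 3*51 = -723
Sum = 3 + (-3) + (-15) + (-21) + 3 + 69 + 129 + 51 + (-285) + (-723) = -792

-792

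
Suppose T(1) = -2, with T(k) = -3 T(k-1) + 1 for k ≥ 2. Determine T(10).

T(2) = -3*(-2) + 1 = 7
T(3) = -3*7 + 1 = -20
T(4) = -3*(-20) + 1 = 61
T(5) = -3*61 + 1 = -182
T(6) = -3*(-182) + 1 = 547
T(7) = -3*547 + 1 = -1640
T(8) = -3*(-1640) + 1 = 4921
T(9) = -3*4921 + 1 = -14762
T(10) = -3*(-14762) + 1 = 44287

44287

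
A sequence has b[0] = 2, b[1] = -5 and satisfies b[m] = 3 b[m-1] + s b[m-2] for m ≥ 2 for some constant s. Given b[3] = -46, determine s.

-1

b[2] = -15 + 2s
b[3] = -45 + s
So -45 + s = -46, giving s = -1.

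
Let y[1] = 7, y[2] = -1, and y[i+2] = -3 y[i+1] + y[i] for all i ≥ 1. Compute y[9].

y[3] = -3*(-1) + 7 = 10
y[4] = -3*10 + (-1) = -31
y[5] = -3*(-31) + 10 = 103
y[6] = -3*103 + (-31) = -340
y[7] = -3*(-340) + 103 = 1123
y[8] = -3*1123 + (-340) = -3709
y[9] = -3*(-3709) + 1123 = 12250

12250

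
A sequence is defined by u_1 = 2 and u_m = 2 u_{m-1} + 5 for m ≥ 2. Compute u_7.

443

u_2 = 2*2 + 5 = 9
u_3 = 2*9 + 5 = 23
u_4 = 2*23 + 5 = 51
u_5 = 2*51 + 5 = 107
u_6 = 2*107 + 5 = 219
u_7 = 2*219 + 5 = 443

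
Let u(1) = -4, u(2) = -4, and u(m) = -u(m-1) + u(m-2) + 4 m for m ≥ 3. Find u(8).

u(3) = -(-4) + (-4) + 12 = 12
u(4) = -12 + (-4) + 16 = 0
u(5) = -0 + 12 + 20 = 32
u(6) = -32 + 0 + 24 = -8
u(7) = -(-8) + 32 + 28 = 68
u(8) = -68 + (-8) + 32 = -44

-44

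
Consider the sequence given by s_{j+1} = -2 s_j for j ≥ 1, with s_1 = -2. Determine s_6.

64

s_2 = -2(-2) = 4
s_3 = -2(4) = -8
s_4 = -2(-8) = 16
s_5 = -2(16) = -32
s_6 = -2(-32) = 64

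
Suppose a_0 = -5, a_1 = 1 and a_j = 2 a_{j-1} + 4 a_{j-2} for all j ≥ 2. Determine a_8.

a_2 = 2*1 + 4*(-5) = -18
a_3 = 2*(-18) + 4*1 = -32
a_4 = 2*(-32) + 4*(-18) = -136
a_5 = 2*(-136) + 4*(-32) = -400
a_6 = 2*(-400) + 4*(-136) = -1344
a_7 = 2*(-1344) + 4*(-400) = -4288
a_8 = 2*(-4288) + 4*(-1344) = -13952

-13952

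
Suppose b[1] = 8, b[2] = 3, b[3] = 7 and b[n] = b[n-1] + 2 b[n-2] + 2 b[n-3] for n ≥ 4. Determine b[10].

b[4] = 7 + 2·3 + 2·8 = 29
b[5] = 29 + 2·7 + 2·3 = 49
b[6] = 49 + 2·29 + 2·7 = 121
b[7] = 121 + 2·49 + 2·29 = 277
b[8] = 277 + 2·121 + 2·49 = 617
b[9] = 617 + 2·277 + 2·121 = 1413
b[10] = 1413 + 2·617 + 2·277 = 3201

3201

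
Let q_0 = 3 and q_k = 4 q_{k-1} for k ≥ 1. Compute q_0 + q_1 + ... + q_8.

262143

q_1 = 4·3 = 12
q_2 = 4·12 = 48
q_3 = 4·48 = 192
q_4 = 4·192 = 768
q_5 = 4·768 = 3072
q_6 = 4·3072 = 12288
q_7 = 4·12288 = 49152
q_8 = 4·49152 = 196608
Sum = 3 + 12 + 48 + 192 + 768 + 3072 + 12288 + 49152 + 196608 = 262143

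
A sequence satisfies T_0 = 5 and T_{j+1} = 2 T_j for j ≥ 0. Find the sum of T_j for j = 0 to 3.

T_1 = 2·5 = 10
T_2 = 2·10 = 20
T_3 = 2·20 = 40
Sum = 5 + 10 + 20 + 40 = 75

75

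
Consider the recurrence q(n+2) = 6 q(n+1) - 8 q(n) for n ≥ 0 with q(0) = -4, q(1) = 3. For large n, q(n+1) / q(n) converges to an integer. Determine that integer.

4

The characteristic equation is r^2 - 6r + 8 = 0, which factors as (r - 4)(r - 2) = 0.
So the roots are 4 and 2. Since |4| > |2| and the coefficient of 4^n is non-zero, the ratio tends to 4.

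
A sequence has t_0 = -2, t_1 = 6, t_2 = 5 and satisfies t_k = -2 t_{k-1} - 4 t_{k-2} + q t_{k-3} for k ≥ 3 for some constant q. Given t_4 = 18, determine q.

t_3 = -34 - 2q
t_4 = 48 + 10q
So 48 + 10q = 18, giving q = -3.

-3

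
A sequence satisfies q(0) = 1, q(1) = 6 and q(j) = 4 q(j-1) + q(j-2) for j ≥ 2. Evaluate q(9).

q(2) = 4(6) + 1 = 25
q(3) = 4(25) + 6 = 106
q(4) = 4(106) + 25 = 449
q(5) = 4(449) + 106 = 1902
q(6) = 4(1902) + 449 = 8057
q(7) = 4(8057) + 1902 = 34130
q(8) = 4(34130) + 8057 = 144577
q(9) = 4(144577) + 34130 = 612438

612438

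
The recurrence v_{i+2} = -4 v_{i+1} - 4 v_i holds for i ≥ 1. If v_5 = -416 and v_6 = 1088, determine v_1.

6

Rearranging, v_{i-2} = (v_i + 4 v_{i-1}) / -4.
v_4 = (1088 + 4·(-416)) / -4 = -576/-4 = 144
v_3 = (-416 + 4·144) / -4 = 160/-4 = -40
v_2 = (144 + 4·(-40)) / -4 = -16/-4 = 4
v_1 = (-40 + 4·4) / -4 = -24/-4 = 6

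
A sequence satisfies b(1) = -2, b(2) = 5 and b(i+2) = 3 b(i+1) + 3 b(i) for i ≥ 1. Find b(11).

b(3) = 3*5 + 3*(-2) = 9
b(4) = 3*9 + 3*5 = 42
b(5) = 3*42 + 3*9 = 153
b(6) = 3*153 + 3*42 = 585
b(7) = 3*585 + 3*153 = 2214
b(8) = 3*2214 + 3*585 = 8397
b(9) = 3*8397 + 3*2214 = 31833
b(10) = 3*31833 + 3*8397 = 120690
b(11) = 3*120690 + 3*31833 = 457569

457569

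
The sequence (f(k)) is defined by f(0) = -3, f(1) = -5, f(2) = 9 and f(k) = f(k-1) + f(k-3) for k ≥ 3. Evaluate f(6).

f(3) = 9 + (-3) = 6
f(4) = 6 + (-5) = 1
f(5) = 1 + 9 = 10
f(6) = 10 + 6 = 16

16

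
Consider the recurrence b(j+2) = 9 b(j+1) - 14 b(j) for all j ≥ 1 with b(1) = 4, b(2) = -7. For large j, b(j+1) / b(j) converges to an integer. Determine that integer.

7

The characteristic equation is r^2 - 9r + 14 = 0, which factors as (r - 7)(r - 2) = 0.
So the roots are 7 and 2. Since |7| > |2| and the coefficient of 7^j is non-zero, the ratio tends to 7.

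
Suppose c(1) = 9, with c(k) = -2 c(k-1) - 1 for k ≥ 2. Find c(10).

c(2) = -2*9 - 1 = -19
c(3) = -2*(-19) - 1 = 37
c(4) = -2*37 - 1 = -75
c(5) = -2*(-75) - 1 = 149
c(6) = -2*149 - 1 = -299
c(7) = -2*(-299) - 1 = 597
c(8) = -2*597 - 1 = -1195
c(9) = -2*(-1195) - 1 = 2389
c(10) = -2*2389 - 1 = -4779

-4779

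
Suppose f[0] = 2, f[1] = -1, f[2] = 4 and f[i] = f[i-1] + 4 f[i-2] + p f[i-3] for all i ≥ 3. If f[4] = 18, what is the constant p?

2

f[3] = 2p
f[4] = 16 + p
So 16 + p = 18, giving p = 2.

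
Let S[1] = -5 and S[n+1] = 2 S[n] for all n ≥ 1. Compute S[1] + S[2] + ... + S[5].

-155

S[2] = 2(-5) = -10
S[3] = 2(-10) = -20
S[4] = 2(-20) = -40
S[5] = 2(-40) = -80
Sum = (-5) + (-10) + (-20) + (-40) + (-80) = -155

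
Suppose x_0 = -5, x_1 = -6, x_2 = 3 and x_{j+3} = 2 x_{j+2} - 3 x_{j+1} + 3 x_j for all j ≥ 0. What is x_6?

-18

x_3 = 2·3 - 3·(-6) + 3·(-5) = 9
x_4 = 2·9 - 3·3 + 3·(-6) = -9
x_5 = 2·(-9) - 3·9 + 3·3 = -36
x_6 = 2·(-36) - 3·(-9) + 3·9 = -18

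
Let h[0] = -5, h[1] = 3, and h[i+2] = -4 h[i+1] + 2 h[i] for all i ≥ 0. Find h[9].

732208

h[2] = -4(3) + 2(-5) = -22
h[3] = -4(-22) + 2(3) = 94
h[4] = -4(94) + 2(-22) = -420
h[5] = -4(-420) + 2(94) = 1868
h[6] = -4(1868) + 2(-420) = -8312
h[7] = -4(-8312) + 2(1868) = 36984
h[8] = -4(36984) + 2(-8312) = -164560
h[9] = -4(-164560) + 2(36984) = 732208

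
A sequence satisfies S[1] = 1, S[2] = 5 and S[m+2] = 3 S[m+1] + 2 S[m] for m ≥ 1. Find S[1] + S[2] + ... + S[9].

S[3] = 3·5 + 2·1 = 17
S[4] = 3·17 + 2·5 = 61
S[5] = 3·61 + 2·17 = 217
S[6] = 3·217 + 2·61 = 773
S[7] = 3·773 + 2·217 = 2753
S[8] = 3·2753 + 2·773 = 9805
S[9] = 3·9805 + 2·2753 = 34921
Sum = 1 + 5 + 17 + 61 + 217 + 773 + 2753 + 9805 + 34921 = 48553

48553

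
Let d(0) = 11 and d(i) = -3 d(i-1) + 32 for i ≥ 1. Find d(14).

The fixed point is 32/(1 + 3) = 8, so d(i) - 8 = -3(d(i-1) - 8).
Hence d(i) = 3·(-3)^i + 8.
d(14) = 3·(-3)^{14} + 8 = 3·4782969 + 8 = 14348915.

14348915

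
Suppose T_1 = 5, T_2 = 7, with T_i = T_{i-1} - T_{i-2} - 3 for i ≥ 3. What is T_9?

-1

T_3 = 7 - 5 - 3 = -1
T_4 = (-1) - 7 - 3 = -11
T_5 = (-11) - (-1) - 3 = -13
T_6 = (-13) - (-11) - 3 = -5
T_7 = (-5) - (-13) - 3 = 5
T_8 = 5 - (-5) - 3 = 7
T_9 = 7 - 5 - 3 = -1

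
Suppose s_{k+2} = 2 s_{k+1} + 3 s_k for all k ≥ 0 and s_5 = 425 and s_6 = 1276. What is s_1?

5

Rearranging, s_{k-2} = (s_k - 2 s_{k-1}) / 3.
s_4 = (1276 - 2*425) / 3 = 426/3 = 142
s_3 = (425 - 2*142) / 3 = 141/3 = 47
s_2 = (142 - 2*47) / 3 = 48/3 = 16
s_1 = (47 - 2*16) / 3 = 15/3 = 5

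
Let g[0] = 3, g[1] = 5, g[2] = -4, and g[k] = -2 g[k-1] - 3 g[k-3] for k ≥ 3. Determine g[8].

g[3] = -2(-4) - 3(3) = -1
g[4] = -2(-1) - 3(5) = -13
g[5] = -2(-13) - 3(-4) = 38
g[6] = -2(38) - 3(-1) = -73
g[7] = -2(-73) - 3(-13) = 185
g[8] = -2(185) - 3(38) = -484

-484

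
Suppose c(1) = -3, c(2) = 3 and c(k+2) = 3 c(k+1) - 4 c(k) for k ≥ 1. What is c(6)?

c(3) = 3·3 - 4·(-3) = 21
c(4) = 3·21 - 4·3 = 51
c(5) = 3·51 - 4·21 = 69
c(6) = 3·69 - 4·51 = 3

3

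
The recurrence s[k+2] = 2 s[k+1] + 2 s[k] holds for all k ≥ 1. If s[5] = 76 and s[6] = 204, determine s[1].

5

Rearranging, s[k-2] = (s[k] - 2 s[k-1]) / 2.
s[4] = (204 - 2·76) / 2 = 52/2 = 26
s[3] = (76 - 2·26) / 2 = 24/2 = 12
s[2] = (26 - 2·12) / 2 = 2/2 = 1
s[1] = (12 - 2·1) / 2 = 10/2 = 5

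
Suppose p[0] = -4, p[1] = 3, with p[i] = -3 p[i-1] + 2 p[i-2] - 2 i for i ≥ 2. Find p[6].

-2989

p[2] = -3*3 + 2*(-4) - 4 = -21
p[3] = -3*(-21) + 2*3 - 6 = 63
p[4] = -3*63 + 2*(-21) - 8 = -239
p[5] = -3*(-239) + 2*63 - 10 = 833
p[6] = -3*833 + 2*(-239) - 12 = -2989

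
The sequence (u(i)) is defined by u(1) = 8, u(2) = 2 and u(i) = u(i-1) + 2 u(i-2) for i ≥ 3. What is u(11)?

3418

u(3) = 2 + 2(8) = 18
u(4) = 18 + 2(2) = 22
u(5) = 22 + 2(18) = 58
u(6) = 58 + 2(22) = 102
u(7) = 102 + 2(58) = 218
u(8) = 218 + 2(102) = 422
u(9) = 422 + 2(218) = 858
u(10) = 858 + 2(422) = 1702
u(11) = 1702 + 2(858) = 3418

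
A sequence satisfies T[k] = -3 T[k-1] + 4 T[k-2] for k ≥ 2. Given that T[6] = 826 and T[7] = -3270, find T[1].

6

Rearranging, T[k-2] = (T[k] + 3 T[k-1]) / 4.
T[5] = (-3270 + 3*826) / 4 = -792/4 = -198
T[4] = (826 + 3*(-198)) / 4 = 232/4 = 58
T[3] = (-198 + 3*58) / 4 = -24/4 = -6
T[2] = (58 + 3*(-6)) / 4 = 40/4 = 10
T[1] = (-6 + 3*10) / 4 = 24/4 = 6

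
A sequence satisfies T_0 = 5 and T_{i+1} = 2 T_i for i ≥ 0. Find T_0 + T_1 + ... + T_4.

155

T_1 = 2·5 = 10
T_2 = 2·10 = 20
T_3 = 2·20 = 40
T_4 = 2·40 = 80
Sum = 5 + 10 + 20 + 40 + 80 = 155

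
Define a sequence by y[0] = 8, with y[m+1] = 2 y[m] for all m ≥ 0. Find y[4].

128

y[1] = 2·8 = 16
y[2] = 2·16 = 32
y[3] = 2·32 = 64
y[4] = 2·64 = 128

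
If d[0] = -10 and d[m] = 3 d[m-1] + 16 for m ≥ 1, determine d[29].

-137260754729774

The fixed point is 16/(1 - 3) = -8, so d[m] + 8 = 3(d[m-1] + 8).
Hence d[m] = -2·3^m - 8.
d[29] = -2·3^{29} - 8 = -2·68630377364883 - 8 = -137260754729774.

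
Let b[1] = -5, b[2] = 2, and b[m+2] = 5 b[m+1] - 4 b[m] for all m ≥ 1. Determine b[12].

b[3] = 5*2 - 4*(-5) = 30
b[4] = 5*30 - 4*2 = 142
b[5] = 5*142 - 4*30 = 590
b[6] = 5*590 - 4*142 = 2382
b[7] = 5*2382 - 4*590 = 9550
b[8] = 5*9550 - 4*2382 = 38222
b[9] = 5*38222 - 4*9550 = 152910
b[10] = 5*152910 - 4*38222 = 611662
b[11] = 5*611662 - 4*152910 = 2446670
b[12] = 5*2446670 - 4*611662 = 9786702

9786702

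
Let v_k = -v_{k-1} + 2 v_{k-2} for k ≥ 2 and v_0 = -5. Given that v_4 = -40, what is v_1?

2

Let v_1 = x.
v_2 = -10 - x
v_3 = 10 + 3x
v_4 = -30 - 5x
So -30 - 5x = -40, giving x = 2.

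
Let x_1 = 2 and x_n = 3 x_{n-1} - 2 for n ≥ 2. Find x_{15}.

4782970

The fixed point is -2/(1 - 3) = 1, so x_n - 1 = 3(x_{n-1} - 1).
Hence x_n = 1·3^{n-1} + 1.
x_{15} = 1·3^{14} + 1 = 1·4782969 + 1 = 4782970.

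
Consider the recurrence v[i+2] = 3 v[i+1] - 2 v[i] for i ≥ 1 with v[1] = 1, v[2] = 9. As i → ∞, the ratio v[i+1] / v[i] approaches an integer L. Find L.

The characteristic equation is r^2 - 3r + 2 = 0, which factors as (r - 2)(r - 1) = 0.
So the roots are 2 and 1. Since |2| > |1| and the coefficient of 2^i is non-zero, the ratio tends to 2.

2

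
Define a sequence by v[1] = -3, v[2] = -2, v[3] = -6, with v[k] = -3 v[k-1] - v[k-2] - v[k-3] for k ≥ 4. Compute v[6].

v[4] = -3(-6) - (-2) - (-3) = 23
v[5] = -3(23) - (-6) - (-2) = -61
v[6] = -3(-61) - 23 - (-6) = 166

166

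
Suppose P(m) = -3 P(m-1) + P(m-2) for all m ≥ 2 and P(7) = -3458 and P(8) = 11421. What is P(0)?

Rearranging, P(m-2) = P(m) + 3 P(m-1).
P(6) = 11421 + 3*(-3458) = 1047
P(5) = -3458 + 3*1047 = -317
P(4) = 1047 + 3*(-317) = 96
P(3) = -317 + 3*96 = -29
P(2) = 96 + 3*(-29) = 9
P(1) = -29 + 3*9 = -2
P(0) = 9 + 3*(-2) = 3

3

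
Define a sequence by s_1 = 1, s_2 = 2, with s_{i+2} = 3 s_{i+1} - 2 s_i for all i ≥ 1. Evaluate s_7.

s_3 = 3·2 - 2·1 = 4
s_4 = 3·4 - 2·2 = 8
s_5 = 3·8 - 2·4 = 16
s_6 = 3·16 - 2·8 = 32
s_7 = 3·32 - 2·16 = 64

64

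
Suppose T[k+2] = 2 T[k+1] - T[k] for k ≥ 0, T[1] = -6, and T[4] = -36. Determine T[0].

4

Let T[0] = w.
T[2] = -12 - w
T[3] = -18 - 2w
T[4] = -24 - 3w
So -24 - 3w = -36, giving w = 4.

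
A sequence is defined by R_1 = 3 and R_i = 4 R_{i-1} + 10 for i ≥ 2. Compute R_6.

R_2 = 4*3 + 10 = 22
R_3 = 4*22 + 10 = 98
R_4 = 4*98 + 10 = 402
R_5 = 4*402 + 10 = 1618
R_6 = 4*1618 + 10 = 6482

6482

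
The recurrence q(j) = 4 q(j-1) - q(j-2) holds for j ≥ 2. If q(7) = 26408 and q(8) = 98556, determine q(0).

-4

Rearranging, q(j-2) = -(q(j) - 4 q(j-1)).
q(6) = -(98556 - 4·26408) = 7076
q(5) = -(26408 - 4·7076) = 1896
q(4) = -(7076 - 4·1896) = 508
q(3) = -(1896 - 4·508) = 136
q(2) = -(508 - 4·136) = 36
q(1) = -(136 - 4·36) = 8
q(0) = -(36 - 4·8) = -4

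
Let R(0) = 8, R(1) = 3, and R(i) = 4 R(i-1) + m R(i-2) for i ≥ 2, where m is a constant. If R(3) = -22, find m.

R(2) = 12 + 8m
R(3) = 48 + 35m
So 48 + 35m = -22, giving m = -2.

-2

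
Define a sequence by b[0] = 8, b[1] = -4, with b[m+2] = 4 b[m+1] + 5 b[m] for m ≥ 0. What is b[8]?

260424

b[2] = 4*(-4) + 5*8 = 24
b[3] = 4*24 + 5*(-4) = 76
b[4] = 4*76 + 5*24 = 424
b[5] = 4*424 + 5*76 = 2076
b[6] = 4*2076 + 5*424 = 10424
b[7] = 4*10424 + 5*2076 = 52076
b[8] = 4*52076 + 5*10424 = 260424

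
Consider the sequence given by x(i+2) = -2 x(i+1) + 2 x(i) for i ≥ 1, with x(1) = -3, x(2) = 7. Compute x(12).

x(3) = -2*7 + 2*(-3) = -20
x(4) = -2*(-20) + 2*7 = 54
x(5) = -2*54 + 2*(-20) = -148
x(6) = -2*(-148) + 2*54 = 404
x(7) = -2*404 + 2*(-148) = -1104
x(8) = -2*(-1104) + 2*404 = 3016
x(9) = -2*3016 + 2*(-1104) = -8240
x(10) = -2*(-8240) + 2*3016 = 22512
x(11) = -2*22512 + 2*(-8240) = -61504
x(12) = -2*(-61504) + 2*22512 = 168032

168032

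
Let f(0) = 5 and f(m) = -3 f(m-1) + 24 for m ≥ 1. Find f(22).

The fixed point is 24/(1 + 3) = 6, so f(m) - 6 = -3(f(m-1) - 6).
Hence f(m) = -1·(-3)^m + 6.
f(22) = -1·(-3)^{22} + 6 = -1·31381059609 + 6 = -31381059603.

-31381059603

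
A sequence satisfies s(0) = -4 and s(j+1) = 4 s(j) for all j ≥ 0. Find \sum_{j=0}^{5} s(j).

-5460

s(1) = 4(-4) = -16
s(2) = 4(-16) = -64
s(3) = 4(-64) = -256
s(4) = 4(-256) = -1024
s(5) = 4(-1024) = -4096
Sum = (-4) + (-16) + (-64) + (-256) + (-1024) + (-4096) = -5460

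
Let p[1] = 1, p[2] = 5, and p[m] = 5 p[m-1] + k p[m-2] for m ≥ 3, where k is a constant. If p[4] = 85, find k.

p[3] = 25 + k
p[4] = 125 + 10k
So 125 + 10k = 85, giving k = -4.

-4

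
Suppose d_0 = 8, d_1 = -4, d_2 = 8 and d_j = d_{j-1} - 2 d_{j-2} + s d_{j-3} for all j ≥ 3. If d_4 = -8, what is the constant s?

d_3 = 16 + 8s
d_4 = 4s
So 4s = -8, giving s = -2.

-2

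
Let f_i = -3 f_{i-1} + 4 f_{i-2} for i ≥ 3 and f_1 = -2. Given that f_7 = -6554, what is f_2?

6

Let f_2 = w.
f_3 = -8 - 3w
f_4 = 24 + 13w
f_5 = -104 - 51w
f_6 = 408 + 205w
f_7 = -1640 - 819w
So -1640 - 819w = -6554, giving w = 6.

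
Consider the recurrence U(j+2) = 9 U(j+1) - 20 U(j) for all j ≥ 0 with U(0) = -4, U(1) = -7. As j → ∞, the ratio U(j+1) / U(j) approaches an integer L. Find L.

The characteristic equation is r^2 - 9r + 20 = 0, which factors as (r - 5)(r - 4) = 0.
So the roots are 5 and 4. Since |5| > |4| and the coefficient of 5^j is non-zero, the ratio tends to 5.

5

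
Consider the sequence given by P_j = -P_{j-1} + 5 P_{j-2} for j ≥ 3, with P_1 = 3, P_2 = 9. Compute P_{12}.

P_3 = -9 + 5*3 = 6
P_4 = -6 + 5*9 = 39
P_5 = -39 + 5*6 = -9
P_6 = -(-9) + 5*39 = 204
P_7 = -204 + 5*(-9) = -249
P_8 = -(-249) + 5*204 = 1269
P_9 = -1269 + 5*(-249) = -2514
P_{10} = -(-2514) + 5*1269 = 8859
P_{11} = -8859 + 5*(-2514) = -21429
P_{12} = -(-21429) + 5*8859 = 65724

65724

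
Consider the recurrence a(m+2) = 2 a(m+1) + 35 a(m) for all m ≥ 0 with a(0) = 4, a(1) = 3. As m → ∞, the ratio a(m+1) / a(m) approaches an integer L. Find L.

7

The characteristic equation is r^2 - 2r - 35 = 0, which factors as (r - 7)(r + 5) = 0.
So the roots are 7 and -5. Since |7| > |-5| and the coefficient of 7^m is non-zero, the ratio tends to 7.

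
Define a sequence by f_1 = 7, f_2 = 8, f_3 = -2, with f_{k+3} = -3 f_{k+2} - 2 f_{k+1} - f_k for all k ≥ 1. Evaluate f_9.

f_4 = -3*(-2) - 2*8 - 7 = -17
f_5 = -3*(-17) - 2*(-2) - 8 = 47
f_6 = -3*47 - 2*(-17) - (-2) = -105
f_7 = -3*(-105) - 2*47 - (-17) = 238
f_8 = -3*238 - 2*(-105) - 47 = -551
f_9 = -3*(-551) - 2*238 - (-105) = 1282

1282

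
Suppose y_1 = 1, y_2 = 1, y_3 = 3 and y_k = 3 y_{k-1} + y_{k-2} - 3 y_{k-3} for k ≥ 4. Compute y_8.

547

y_4 = 3(3) + 1 - 3(1) = 7
y_5 = 3(7) + 3 - 3(1) = 21
y_6 = 3(21) + 7 - 3(3) = 61
y_7 = 3(61) + 21 - 3(7) = 183
y_8 = 3(183) + 61 - 3(21) = 547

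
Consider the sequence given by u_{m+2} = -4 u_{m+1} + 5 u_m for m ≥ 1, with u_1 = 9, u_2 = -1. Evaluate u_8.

-130201

u_3 = -4(-1) + 5(9) = 49
u_4 = -4(49) + 5(-1) = -201
u_5 = -4(-201) + 5(49) = 1049
u_6 = -4(1049) + 5(-201) = -5201
u_7 = -4(-5201) + 5(1049) = 26049
u_8 = -4(26049) + 5(-5201) = -130201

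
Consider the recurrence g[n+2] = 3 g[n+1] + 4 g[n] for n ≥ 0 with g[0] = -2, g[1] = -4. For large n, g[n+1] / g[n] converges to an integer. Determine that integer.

The characteristic equation is r^2 - 3r - 4 = 0, which factors as (r - 4)(r + 1) = 0.
So the roots are 4 and -1. Since |4| > |-1| and the coefficient of 4^n is non-zero, the ratio tends to 4.

4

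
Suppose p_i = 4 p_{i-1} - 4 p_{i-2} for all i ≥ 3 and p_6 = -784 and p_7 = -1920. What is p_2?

Rearranging, p_{i-2} = (p_i - 4 p_{i-1}) / -4.
p_5 = (-1920 - 4·(-784)) / -4 = 1216/-4 = -304
p_4 = (-784 - 4·(-304)) / -4 = 432/-4 = -108
p_3 = (-304 - 4·(-108)) / -4 = 128/-4 = -32
p_2 = (-108 - 4·(-32)) / -4 = 20/-4 = -5

-5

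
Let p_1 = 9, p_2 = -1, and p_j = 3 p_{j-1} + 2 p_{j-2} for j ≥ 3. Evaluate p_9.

25455

p_3 = 3*(-1) + 2*9 = 15
p_4 = 3*15 + 2*(-1) = 43
p_5 = 3*43 + 2*15 = 159
p_6 = 3*159 + 2*43 = 563
p_7 = 3*563 + 2*159 = 2007
p_8 = 3*2007 + 2*563 = 7147
p_9 = 3*7147 + 2*2007 = 25455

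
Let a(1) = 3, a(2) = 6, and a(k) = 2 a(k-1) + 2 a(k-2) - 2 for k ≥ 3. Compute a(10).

17238

a(3) = 2·6 + 2·3 - 2 = 16
a(4) = 2·16 + 2·6 - 2 = 42
a(5) = 2·42 + 2·16 - 2 = 114
a(6) = 2·114 + 2·42 - 2 = 310
a(7) = 2·310 + 2·114 - 2 = 846
a(8) = 2·846 + 2·310 - 2 = 2310
a(9) = 2·2310 + 2·846 - 2 = 6310
a(10) = 2·6310 + 2·2310 - 2 = 17238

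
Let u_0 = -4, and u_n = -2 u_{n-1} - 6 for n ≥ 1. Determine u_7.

u_1 = -2(-4) - 6 = 2
u_2 = -2(2) - 6 = -10
u_3 = -2(-10) - 6 = 14
u_4 = -2(14) - 6 = -34
u_5 = -2(-34) - 6 = 62
u_6 = -2(62) - 6 = -130
u_7 = -2(-130) - 6 = 254

254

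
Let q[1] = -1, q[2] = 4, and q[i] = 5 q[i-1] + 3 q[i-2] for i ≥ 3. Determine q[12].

q[3] = 5*4 + 3*(-1) = 17
q[4] = 5*17 + 3*4 = 97
q[5] = 5*97 + 3*17 = 536
q[6] = 5*536 + 3*97 = 2971
q[7] = 5*2971 + 3*536 = 16463
q[8] = 5*16463 + 3*2971 = 91228
q[9] = 5*91228 + 3*16463 = 505529
q[10] = 5*505529 + 3*91228 = 2801329
q[11] = 5*2801329 + 3*505529 = 15523232
q[12] = 5*15523232 + 3*2801329 = 86020147

86020147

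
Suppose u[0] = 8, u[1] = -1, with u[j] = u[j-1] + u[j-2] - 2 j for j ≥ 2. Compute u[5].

u[2] = (-1) + 8 - 4 = 3
u[3] = 3 + (-1) - 6 = -4
u[4] = (-4) + 3 - 8 = -9
u[5] = (-9) + (-4) - 10 = -23

-23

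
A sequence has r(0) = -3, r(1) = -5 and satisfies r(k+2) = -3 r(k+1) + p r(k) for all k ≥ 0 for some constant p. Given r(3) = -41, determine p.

1

r(2) = 15 - 3p
r(3) = -45 + 4p
So -45 + 4p = -41, giving p = 1.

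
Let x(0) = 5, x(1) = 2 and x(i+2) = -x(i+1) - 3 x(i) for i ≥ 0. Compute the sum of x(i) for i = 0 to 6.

-79

x(2) = -2 - 3(5) = -17
x(3) = -(-17) - 3(2) = 11
x(4) = -11 - 3(-17) = 40
x(5) = -40 - 3(11) = -73
x(6) = -(-73) - 3(40) = -47
Sum = 5 + 2 + (-17) + 11 + 40 + (-73) + (-47) = -79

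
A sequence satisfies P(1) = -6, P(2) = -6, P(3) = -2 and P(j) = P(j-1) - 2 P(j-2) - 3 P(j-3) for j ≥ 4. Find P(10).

P(4) = (-2) - 2·(-6) - 3·(-6) = 28
P(5) = 28 - 2·(-2) - 3·(-6) = 50
P(6) = 50 - 2·28 - 3·(-2) = 0
P(7) = 0 - 2·50 - 3·28 = -184
P(8) = (-184) - 2·0 - 3·50 = -334
P(9) = (-334) - 2·(-184) - 3·0 = 34
P(10) = 34 - 2·(-334) - 3·(-184) = 1254

1254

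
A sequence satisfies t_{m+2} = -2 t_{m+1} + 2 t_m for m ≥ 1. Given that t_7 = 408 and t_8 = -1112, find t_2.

Rearranging, t_{m-2} = (t_m + 2 t_{m-1}) / 2.
t_6 = (-1112 + 2·408) / 2 = -296/2 = -148
t_5 = (408 + 2·(-148)) / 2 = 112/2 = 56
t_4 = (-148 + 2·56) / 2 = -36/2 = -18
t_3 = (56 + 2·(-18)) / 2 = 20/2 = 10
t_2 = (-18 + 2·10) / 2 = 2/2 = 1

1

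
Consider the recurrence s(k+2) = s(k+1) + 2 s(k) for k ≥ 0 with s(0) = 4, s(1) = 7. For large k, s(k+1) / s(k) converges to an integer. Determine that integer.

2

The characteristic equation is r^2 - r - 2 = 0, which factors as (r - 2)(r + 1) = 0.
So the roots are 2 and -1. Since |2| > |-1| and the coefficient of 2^k is non-zero, the ratio tends to 2.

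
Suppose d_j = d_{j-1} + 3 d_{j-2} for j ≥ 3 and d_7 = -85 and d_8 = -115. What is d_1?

Rearranging, d_{j-2} = (d_j - d_{j-1}) / 3.
d_6 = (-115 - (-85)) / 3 = -30/3 = -10
d_5 = (-85 - (-10)) / 3 = -75/3 = -25
d_4 = (-10 - (-25)) / 3 = 15/3 = 5
d_3 = (-25 - 5) / 3 = -30/3 = -10
d_2 = (5 - (-10)) / 3 = 15/3 = 5
d_1 = (-10 - 5) / 3 = -15/3 = -5

-5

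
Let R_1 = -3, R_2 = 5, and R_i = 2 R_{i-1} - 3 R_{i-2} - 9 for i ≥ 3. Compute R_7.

-50

R_3 = 2·5 - 3·(-3) - 9 = 10
R_4 = 2·10 - 3·5 - 9 = -4
R_5 = 2·(-4) - 3·10 - 9 = -47
R_6 = 2·(-47) - 3·(-4) - 9 = -91
R_7 = 2·(-91) - 3·(-47) - 9 = -50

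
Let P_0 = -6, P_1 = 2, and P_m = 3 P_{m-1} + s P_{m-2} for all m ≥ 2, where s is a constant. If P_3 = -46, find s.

4

P_2 = 6 - 6s
P_3 = 18 - 16s
So 18 - 16s = -46, giving s = 4.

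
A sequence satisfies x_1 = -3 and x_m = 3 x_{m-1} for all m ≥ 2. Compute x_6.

-729

x_2 = 3(-3) = -9
x_3 = 3(-9) = -27
x_4 = 3(-27) = -81
x_5 = 3(-81) = -243
x_6 = 3(-243) = -729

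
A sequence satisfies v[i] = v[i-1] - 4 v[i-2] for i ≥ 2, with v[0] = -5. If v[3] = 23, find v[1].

Let v[1] = x.
v[2] = 20 + x
v[3] = 20 - 3x
So 20 - 3x = 23, giving x = -1.

-1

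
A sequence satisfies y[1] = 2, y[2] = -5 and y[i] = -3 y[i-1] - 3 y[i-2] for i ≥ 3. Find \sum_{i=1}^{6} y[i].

y[3] = -3(-5) - 3(2) = 9
y[4] = -3(9) - 3(-5) = -12
y[5] = -3(-12) - 3(9) = 9
y[6] = -3(9) - 3(-12) = 9
Sum = 2 + (-5) + 9 + (-12) + 9 + 9 = 12

12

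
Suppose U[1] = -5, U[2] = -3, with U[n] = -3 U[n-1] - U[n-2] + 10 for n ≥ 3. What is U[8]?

U[3] = -3(-3) - (-5) + 10 = 24
U[4] = -3(24) - (-3) + 10 = -59
U[5] = -3(-59) - 24 + 10 = 163
U[6] = -3(163) - (-59) + 10 = -420
U[7] = -3(-420) - 163 + 10 = 1107
U[8] = -3(1107) - (-420) + 10 = -2891

-2891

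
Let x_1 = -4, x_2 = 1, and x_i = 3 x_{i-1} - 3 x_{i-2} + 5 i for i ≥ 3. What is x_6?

x_3 = 3(1) - 3(-4) + 15 = 30
x_4 = 3(30) - 3(1) + 20 = 107
x_5 = 3(107) - 3(30) + 25 = 256
x_6 = 3(256) - 3(107) + 30 = 477

477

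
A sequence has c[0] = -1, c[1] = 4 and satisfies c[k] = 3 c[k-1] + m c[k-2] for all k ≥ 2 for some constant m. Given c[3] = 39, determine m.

3

c[2] = 12 - m
c[3] = 36 + m
So 36 + m = 39, giving m = 3.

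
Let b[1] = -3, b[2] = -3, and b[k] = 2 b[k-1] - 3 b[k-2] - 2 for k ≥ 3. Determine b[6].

-3

b[3] = 2·(-3) - 3·(-3) - 2 = 1
b[4] = 2·1 - 3·(-3) - 2 = 9
b[5] = 2·9 - 3·1 - 2 = 13
b[6] = 2·13 - 3·9 - 2 = -3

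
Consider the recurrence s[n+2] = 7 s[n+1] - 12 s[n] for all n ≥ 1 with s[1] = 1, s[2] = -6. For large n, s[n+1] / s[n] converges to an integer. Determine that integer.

The characteristic equation is r^2 - 7r + 12 = 0, which factors as (r - 4)(r - 3) = 0.
So the roots are 4 and 3. Since |4| > |3| and the coefficient of 4^n is non-zero, the ratio tends to 4.

4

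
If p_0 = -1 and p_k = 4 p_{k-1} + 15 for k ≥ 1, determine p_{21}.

The fixed point is 15/(1 - 4) = -5, so p_k + 5 = 4(p_{k-1} + 5).
Hence p_k = 4·4^k - 5.
p_{21} = 4·4^{21} - 5 = 4·4398046511104 - 5 = 17592186044411.

17592186044411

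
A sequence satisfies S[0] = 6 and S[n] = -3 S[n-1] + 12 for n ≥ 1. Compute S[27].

The fixed point is 12/(1 + 3) = 3, so S[n] - 3 = -3(S[n-1] - 3).
Hence S[n] = 3·(-3)^n + 3.
S[27] = 3·(-3)^{27} + 3 = 3·-7625597484987 + 3 = -22876792454958.

-22876792454958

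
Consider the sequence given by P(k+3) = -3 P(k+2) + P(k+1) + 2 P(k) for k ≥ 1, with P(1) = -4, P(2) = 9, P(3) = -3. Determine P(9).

P(4) = -3*(-3) + 9 + 2*(-4) = 10
P(5) = -3*10 + (-3) + 2*9 = -15
P(6) = -3*(-15) + 10 + 2*(-3) = 49
P(7) = -3*49 + (-15) + 2*10 = -142
P(8) = -3*(-142) + 49 + 2*(-15) = 445
P(9) = -3*445 + (-142) + 2*49 = -1379

-1379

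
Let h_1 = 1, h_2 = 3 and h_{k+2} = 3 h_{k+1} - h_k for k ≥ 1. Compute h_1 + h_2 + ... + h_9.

4180

h_3 = 3(3) - 1 = 8
h_4 = 3(8) - 3 = 21
h_5 = 3(21) - 8 = 55
h_6 = 3(55) - 21 = 144
h_7 = 3(144) - 55 = 377
h_8 = 3(377) - 144 = 987
h_9 = 3(987) - 377 = 2584
Sum = 1 + 3 + 8 + 21 + 55 + 144 + 377 + 987 + 2584 = 4180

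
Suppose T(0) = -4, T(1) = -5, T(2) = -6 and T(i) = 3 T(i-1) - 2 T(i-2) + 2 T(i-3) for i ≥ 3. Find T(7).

T(3) = 3·(-6) - 2·(-5) + 2·(-4) = -16
T(4) = 3·(-16) - 2·(-6) + 2·(-5) = -46
T(5) = 3·(-46) - 2·(-16) + 2·(-6) = -118
T(6) = 3·(-118) - 2·(-46) + 2·(-16) = -294
T(7) = 3·(-294) - 2·(-118) + 2·(-46) = -738

-738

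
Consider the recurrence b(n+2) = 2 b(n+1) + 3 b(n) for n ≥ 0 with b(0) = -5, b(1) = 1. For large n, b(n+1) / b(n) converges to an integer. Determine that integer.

The characteristic equation is r^2 - 2r - 3 = 0, which factors as (r - 3)(r + 1) = 0.
So the roots are 3 and -1. Since |3| > |-1| and the coefficient of 3^n is non-zero, the ratio tends to 3.

3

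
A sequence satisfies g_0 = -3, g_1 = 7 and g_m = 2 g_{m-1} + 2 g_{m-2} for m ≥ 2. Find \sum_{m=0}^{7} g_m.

2482

g_2 = 2(7) + 2(-3) = 8
g_3 = 2(8) + 2(7) = 30
g_4 = 2(30) + 2(8) = 76
g_5 = 2(76) + 2(30) = 212
g_6 = 2(212) + 2(76) = 576
g_7 = 2(576) + 2(212) = 1576
Sum = (-3) + 7 + 8 + 30 + 76 + 212 + 576 + 1576 = 2482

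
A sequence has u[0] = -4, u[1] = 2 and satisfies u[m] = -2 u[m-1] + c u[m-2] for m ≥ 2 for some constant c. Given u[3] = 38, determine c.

u[2] = -4 - 4c
u[3] = 8 + 10c
So 8 + 10c = 38, giving c = 3.

3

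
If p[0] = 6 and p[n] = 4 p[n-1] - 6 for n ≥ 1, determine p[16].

The fixed point is -6/(1 - 4) = 2, so p[n] - 2 = 4(p[n-1] - 2).
Hence p[n] = 4·4^n + 2.
p[16] = 4·4^{16} + 2 = 4·4294967296 + 2 = 17179869186.

17179869186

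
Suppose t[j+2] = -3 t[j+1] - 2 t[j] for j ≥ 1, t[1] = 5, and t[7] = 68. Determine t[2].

-6

Let t[2] = y.
t[3] = -10 - 3y
t[4] = 30 + 7y
t[5] = -70 - 15y
t[6] = 150 + 31y
t[7] = -310 - 63y
So -310 - 63y = 68, giving y = -6.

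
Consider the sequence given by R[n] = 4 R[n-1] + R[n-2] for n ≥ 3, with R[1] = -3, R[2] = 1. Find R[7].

377

R[3] = 4*1 + (-3) = 1
R[4] = 4*1 + 1 = 5
R[5] = 4*5 + 1 = 21
R[6] = 4*21 + 5 = 89
R[7] = 4*89 + 21 = 377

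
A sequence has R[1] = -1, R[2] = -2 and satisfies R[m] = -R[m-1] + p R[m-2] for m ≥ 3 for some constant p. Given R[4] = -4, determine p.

2

R[3] = 2 - p
R[4] = -2 - p
So -2 - p = -4, giving p = 2.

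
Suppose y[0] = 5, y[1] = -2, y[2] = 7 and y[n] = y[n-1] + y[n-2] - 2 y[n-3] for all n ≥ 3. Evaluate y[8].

y[3] = 7 + (-2) - 2·5 = -5
y[4] = (-5) + 7 - 2·(-2) = 6
y[5] = 6 + (-5) - 2·7 = -13
y[6] = (-13) + 6 - 2·(-5) = 3
y[7] = 3 + (-13) - 2·6 = -22
y[8] = (-22) + 3 - 2·(-13) = 7

7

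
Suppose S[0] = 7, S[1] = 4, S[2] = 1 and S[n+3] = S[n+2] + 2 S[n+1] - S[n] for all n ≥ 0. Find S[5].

3

S[3] = 1 + 2·4 - 7 = 2
S[4] = 2 + 2·1 - 4 = 0
S[5] = 0 + 2·2 - 1 = 3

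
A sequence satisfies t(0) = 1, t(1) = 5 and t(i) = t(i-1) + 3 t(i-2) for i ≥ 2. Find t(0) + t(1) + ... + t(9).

5629

t(2) = 5 + 3(1) = 8
t(3) = 8 + 3(5) = 23
t(4) = 23 + 3(8) = 47
t(5) = 47 + 3(23) = 116
t(6) = 116 + 3(47) = 257
t(7) = 257 + 3(116) = 605
t(8) = 605 + 3(257) = 1376
t(9) = 1376 + 3(605) = 3191
Sum = 1 + 5 + 8 + 23 + 47 + 116 + 257 + 605 + 1376 + 3191 = 5629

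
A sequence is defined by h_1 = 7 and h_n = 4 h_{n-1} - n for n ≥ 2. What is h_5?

1595

h_2 = 4(7) - 2 = 26
h_3 = 4(26) - 3 = 101
h_4 = 4(101) - 4 = 400
h_5 = 4(400) - 5 = 1595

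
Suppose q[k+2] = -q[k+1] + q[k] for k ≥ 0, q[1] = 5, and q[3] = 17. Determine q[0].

-7

Let q[0] = y.
q[2] = -5 + y
q[3] = 10 - y
So 10 - y = 17, giving y = -7.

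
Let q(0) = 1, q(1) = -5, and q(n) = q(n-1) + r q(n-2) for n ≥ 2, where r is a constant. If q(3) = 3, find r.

q(2) = -5 + r
q(3) = -5 - 4r
So -5 - 4r = 3, giving r = -2.

-2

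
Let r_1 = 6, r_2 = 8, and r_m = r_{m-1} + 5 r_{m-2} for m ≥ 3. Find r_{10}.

r_3 = 8 + 5*6 = 38
r_4 = 38 + 5*8 = 78
r_5 = 78 + 5*38 = 268
r_6 = 268 + 5*78 = 658
r_7 = 658 + 5*268 = 1998
r_8 = 1998 + 5*658 = 5288
r_9 = 5288 + 5*1998 = 15278
r_{10} = 15278 + 5*5288 = 41718

41718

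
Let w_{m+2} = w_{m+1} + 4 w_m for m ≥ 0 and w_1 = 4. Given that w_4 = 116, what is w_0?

4

Let w_0 = z.
w_2 = 4 + 4z
w_3 = 20 + 4z
w_4 = 36 + 20z
So 36 + 20z = 116, giving z = 4.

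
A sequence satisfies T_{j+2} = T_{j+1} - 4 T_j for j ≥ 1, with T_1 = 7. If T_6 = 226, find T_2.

6

Let T_2 = v.
T_3 = -28 + v
T_4 = -28 - 3v
T_5 = 84 - 7v
T_6 = 196 + 5v
So 196 + 5v = 226, giving v = 6.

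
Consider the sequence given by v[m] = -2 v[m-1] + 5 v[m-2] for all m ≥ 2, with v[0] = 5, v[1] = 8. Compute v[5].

108

v[2] = -2·8 + 5·5 = 9
v[3] = -2·9 + 5·8 = 22
v[4] = -2·22 + 5·9 = 1
v[5] = -2·1 + 5·22 = 108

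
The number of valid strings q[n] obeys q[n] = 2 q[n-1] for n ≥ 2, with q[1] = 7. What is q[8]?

896

q[2] = 2(7) = 14
q[3] = 2(14) = 28
q[4] = 2(28) = 56
q[5] = 2(56) = 112
q[6] = 2(112) = 224
q[7] = 2(224) = 448
q[8] = 2(448) = 896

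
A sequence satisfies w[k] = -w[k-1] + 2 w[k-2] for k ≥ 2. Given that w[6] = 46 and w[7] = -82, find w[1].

2

Rearranging, w[k-2] = (w[k] + w[k-1]) / 2.
w[5] = (-82 + 46) / 2 = -36/2 = -18
w[4] = (46 + (-18)) / 2 = 28/2 = 14
w[3] = (-18 + 14) / 2 = -4/2 = -2
w[2] = (14 + (-2)) / 2 = 12/2 = 6
w[1] = (-2 + 6) / 2 = 4/2 = 2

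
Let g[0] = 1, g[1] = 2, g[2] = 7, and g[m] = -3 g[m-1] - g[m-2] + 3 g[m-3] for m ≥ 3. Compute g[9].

g[3] = -3*7 - 2 + 3*1 = -20
g[4] = -3*(-20) - 7 + 3*2 = 59
g[5] = -3*59 - (-20) + 3*7 = -136
g[6] = -3*(-136) - 59 + 3*(-20) = 289
g[7] = -3*289 - (-136) + 3*59 = -554
g[8] = -3*(-554) - 289 + 3*(-136) = 965
g[9] = -3*965 - (-554) + 3*289 = -1474

-1474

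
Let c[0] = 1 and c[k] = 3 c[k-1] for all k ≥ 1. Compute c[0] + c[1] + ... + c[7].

c[1] = 3·1 = 3
c[2] = 3·3 = 9
c[3] = 3·9 = 27
c[4] = 3·27 = 81
c[5] = 3·81 = 243
c[6] = 3·243 = 729
c[7] = 3·729 = 2187
Sum = 1 + 3 + 9 + 27 + 81 + 243 + 729 + 2187 = 3280

3280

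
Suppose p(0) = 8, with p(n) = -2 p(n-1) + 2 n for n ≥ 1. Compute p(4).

p(1) = -2(8) + 2 = -14
p(2) = -2(-14) + 4 = 32
p(3) = -2(32) + 6 = -58
p(4) = -2(-58) + 8 = 124

124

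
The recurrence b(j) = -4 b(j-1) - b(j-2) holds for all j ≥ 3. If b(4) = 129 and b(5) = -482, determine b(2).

Rearranging, b(j-2) = -(b(j) + 4 b(j-1)).
b(3) = -(-482 + 4*129) = -34
b(2) = -(129 + 4*(-34)) = 7

7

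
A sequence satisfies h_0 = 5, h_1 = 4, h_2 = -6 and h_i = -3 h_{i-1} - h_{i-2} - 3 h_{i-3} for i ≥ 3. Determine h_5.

28

h_3 = -3*(-6) - 4 - 3*5 = -1
h_4 = -3*(-1) - (-6) - 3*4 = -3
h_5 = -3*(-3) - (-1) - 3*(-6) = 28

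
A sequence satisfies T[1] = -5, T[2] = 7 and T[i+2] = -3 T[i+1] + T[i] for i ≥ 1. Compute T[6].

T[3] = -3·7 + (-5) = -26
T[4] = -3·(-26) + 7 = 85
T[5] = -3·85 + (-26) = -281
T[6] = -3·(-281) + 85 = 928

928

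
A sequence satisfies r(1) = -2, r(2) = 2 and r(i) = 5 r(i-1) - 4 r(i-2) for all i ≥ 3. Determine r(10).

r(3) = 5·2 - 4·(-2) = 18
r(4) = 5·18 - 4·2 = 82
r(5) = 5·82 - 4·18 = 338
r(6) = 5·338 - 4·82 = 1362
r(7) = 5·1362 - 4·338 = 5458
r(8) = 5·5458 - 4·1362 = 21842
r(9) = 5·21842 - 4·5458 = 87378
r(10) = 5·87378 - 4·21842 = 349522

349522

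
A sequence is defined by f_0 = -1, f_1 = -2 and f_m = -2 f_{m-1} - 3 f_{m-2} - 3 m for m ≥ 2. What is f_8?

55

f_2 = -2(-2) - 3(-1) - 6 = 1
f_3 = -2(1) - 3(-2) - 9 = -5
f_4 = -2(-5) - 3(1) - 12 = -5
f_5 = -2(-5) - 3(-5) - 15 = 10
f_6 = -2(10) - 3(-5) - 18 = -23
f_7 = -2(-23) - 3(10) - 21 = -5
f_8 = -2(-5) - 3(-23) - 24 = 55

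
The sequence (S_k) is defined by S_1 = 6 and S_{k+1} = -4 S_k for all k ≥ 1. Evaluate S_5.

S_2 = -4·6 = -24
S_3 = -4·(-24) = 96
S_4 = -4·96 = -384
S_5 = -4·(-384) = 1536

1536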